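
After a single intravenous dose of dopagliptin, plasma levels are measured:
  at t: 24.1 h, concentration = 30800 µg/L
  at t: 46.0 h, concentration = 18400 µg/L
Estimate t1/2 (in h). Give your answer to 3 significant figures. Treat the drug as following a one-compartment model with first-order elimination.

k = ln(C₁/C₂) / (t₂ − t₁) = ln(30800/18400) / (46.0 − 24.1)
  = 0.5152 / 21.90 = 0.02353 h⁻¹
t½ = ln2 / k = 0.693147 / 0.02353 = 29.46 h

29.5 h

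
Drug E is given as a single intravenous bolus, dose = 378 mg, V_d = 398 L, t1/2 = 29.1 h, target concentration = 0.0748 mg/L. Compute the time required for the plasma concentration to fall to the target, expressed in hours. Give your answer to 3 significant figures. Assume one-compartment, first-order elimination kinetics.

C₀ = Dose / Vd = 378.0 / 398 = 0.9497 mg/L
k = ln2 / t½ = 0.693147 / 29.1 = 0.02382 h⁻¹
t = ln(C₀ / C) / k = ln(0.9497 / 0.0748) / 0.02382
  = ln(12.70) / 0.02382 = 2.542 / 0.02382 = 106.7 h

107 h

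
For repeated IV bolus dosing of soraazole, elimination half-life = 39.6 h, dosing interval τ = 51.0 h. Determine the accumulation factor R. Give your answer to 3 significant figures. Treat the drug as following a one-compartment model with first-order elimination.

1.69

k = ln2 / t½ = 0.693147 / 39.6 = 0.01750 h⁻¹
e^(−kτ) = e^(−0.01750 × 51.0) = 0.4096
Accumulation ratio R = 1 / (1 − e^(−kτ)) = 1 / (1 − 0.4096) = 1.694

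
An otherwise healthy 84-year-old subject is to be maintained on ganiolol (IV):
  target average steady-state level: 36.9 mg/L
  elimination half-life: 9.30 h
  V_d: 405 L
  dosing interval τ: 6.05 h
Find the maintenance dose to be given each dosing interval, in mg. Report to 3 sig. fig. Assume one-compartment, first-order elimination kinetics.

6740 mg

k = ln2 / t½ = 0.693147 / 9.30 = 0.07453 h⁻¹
CL = k × Vd = 0.07453 × 405 = 30.18 L/h
At steady state, Dose/τ = Css × CL.
Dose = Css × CL × τ = 36.9 × 30.18 × 6.05 = 6738 mg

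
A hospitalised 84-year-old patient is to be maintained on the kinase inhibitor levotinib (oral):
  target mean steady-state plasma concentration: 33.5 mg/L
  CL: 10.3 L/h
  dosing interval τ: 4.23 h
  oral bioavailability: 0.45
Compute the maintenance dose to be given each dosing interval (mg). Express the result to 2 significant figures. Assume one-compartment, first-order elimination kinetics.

At steady state, F × (Dose/τ) = Css × CL.
Dose = Css × CL × τ / F = 33.5 × 10.30 × 4.23 / 0.45 = 3243 mg

3200 mg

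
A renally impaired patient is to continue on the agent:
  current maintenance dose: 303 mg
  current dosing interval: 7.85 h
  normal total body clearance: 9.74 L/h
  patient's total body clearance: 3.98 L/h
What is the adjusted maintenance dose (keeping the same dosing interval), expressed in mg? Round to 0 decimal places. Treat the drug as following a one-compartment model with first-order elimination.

124 mg

To keep the same average steady-state level, dosing rate must scale with clearance.
CL ratio = 3.98 / 9.74 = 0.4086
New dose (same interval) = 303 × 0.4086 = 123.8 mg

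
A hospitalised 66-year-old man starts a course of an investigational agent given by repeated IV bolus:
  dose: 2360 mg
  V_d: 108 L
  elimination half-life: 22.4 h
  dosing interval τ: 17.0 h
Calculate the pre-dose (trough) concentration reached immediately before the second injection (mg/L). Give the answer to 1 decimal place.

C₀ per dose = Dose / Vd = 2360 / 108 = 21.85 mg/L
k = ln2 / t½ = 0.693147 / 22.4 = 0.03094 h⁻¹
Fraction remaining after one interval: r = e^(−kτ) = e^(−0.03094 × 17.0) = 0.5910
Before dose 2, 1 dose has been given (aged 1τ).
C_trough = C₀ × r = 21.85 × 0.5910 = 12.91 mg/L

12.9 mg/L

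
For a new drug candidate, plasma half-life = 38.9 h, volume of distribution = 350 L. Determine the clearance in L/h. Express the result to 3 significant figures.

k = ln2 / t½ = 0.693147 / 38.9 = 0.01782 h⁻¹
CL = k × Vd = 0.01782 × 350 = 6.237 L/h

6.24 L/h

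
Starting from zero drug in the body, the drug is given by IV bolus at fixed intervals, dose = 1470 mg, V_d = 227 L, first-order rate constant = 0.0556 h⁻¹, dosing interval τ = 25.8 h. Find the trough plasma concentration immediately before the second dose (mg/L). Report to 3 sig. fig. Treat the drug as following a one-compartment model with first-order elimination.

1.54 mg/L

C₀ per dose = Dose / Vd = 1470 / 227 = 6.476 mg/L
Fraction remaining after one interval: r = e^(−kτ) = e^(−0.05560 × 25.8) = 0.2382
Before dose 2, 1 dose has been given (aged 1τ).
C_trough = C₀ × r = 6.476 × 0.2382 = 1.543 mg/L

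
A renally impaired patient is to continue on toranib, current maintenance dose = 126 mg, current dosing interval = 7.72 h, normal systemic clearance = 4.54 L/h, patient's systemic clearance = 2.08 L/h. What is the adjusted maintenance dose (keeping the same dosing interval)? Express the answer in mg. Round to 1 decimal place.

To keep the same average steady-state level, dosing rate must scale with clearance.
CL ratio = 2.08 / 4.54 = 0.4581
New dose (same interval) = 126 × 0.4581 = 57.72 mg

57.7 mg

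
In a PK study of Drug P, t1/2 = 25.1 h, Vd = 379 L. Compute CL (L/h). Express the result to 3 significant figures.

10.5 L/h

k = ln2 / t½ = 0.693147 / 25.1 = 0.02762 h⁻¹
CL = k × Vd = 0.02762 × 379 = 10.47 L/h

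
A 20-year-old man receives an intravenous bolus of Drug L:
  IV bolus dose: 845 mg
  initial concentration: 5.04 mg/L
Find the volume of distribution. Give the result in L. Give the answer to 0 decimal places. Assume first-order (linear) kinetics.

Vd = Dose / C₀ = 845.0 / 5.04 = 167.7 L

168 L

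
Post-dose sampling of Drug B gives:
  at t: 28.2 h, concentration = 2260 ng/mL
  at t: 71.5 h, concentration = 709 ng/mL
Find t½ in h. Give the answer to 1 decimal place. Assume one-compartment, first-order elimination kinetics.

k = ln(C₁/C₂) / (t₂ − t₁) = ln(2260/709) / (71.5 − 28.2)
  = 1.159 / 43.30 = 0.02677 h⁻¹
t½ = ln2 / k = 0.693147 / 0.02677 = 25.89 h

25.9 h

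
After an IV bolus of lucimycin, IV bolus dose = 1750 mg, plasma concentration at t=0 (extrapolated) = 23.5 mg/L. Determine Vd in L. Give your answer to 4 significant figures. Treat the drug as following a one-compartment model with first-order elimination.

Vd = Dose / C₀ = 1750 / 23.5 = 74.47 L

74.47 L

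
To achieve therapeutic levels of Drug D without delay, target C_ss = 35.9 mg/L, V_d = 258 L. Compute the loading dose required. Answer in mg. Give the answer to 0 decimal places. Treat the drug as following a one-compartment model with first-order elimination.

9262 mg

LD = Css × Vd = 35.9 × 258 = 9262 mg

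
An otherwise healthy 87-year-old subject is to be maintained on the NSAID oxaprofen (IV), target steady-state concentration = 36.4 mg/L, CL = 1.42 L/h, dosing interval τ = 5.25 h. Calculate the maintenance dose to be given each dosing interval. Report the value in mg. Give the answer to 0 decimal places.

At steady state, Dose/τ = Css × CL.
Dose = Css × CL × τ = 36.4 × 1.420 × 5.25 = 271.4 mg

271 mg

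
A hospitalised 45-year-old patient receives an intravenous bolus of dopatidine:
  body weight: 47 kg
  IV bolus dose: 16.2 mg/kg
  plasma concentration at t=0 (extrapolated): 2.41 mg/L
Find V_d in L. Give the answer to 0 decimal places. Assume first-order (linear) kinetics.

316 L

Dose = 16.2 × 47 = 761.4 mg
Vd = Dose / C₀ = 761.4 / 2.41 = 315.9 L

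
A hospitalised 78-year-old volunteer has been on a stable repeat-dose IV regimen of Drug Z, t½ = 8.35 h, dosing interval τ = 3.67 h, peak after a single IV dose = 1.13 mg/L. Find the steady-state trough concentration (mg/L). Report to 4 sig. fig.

k = ln2 / t½ = 0.693147 / 8.35 = 0.08301 h⁻¹
e^(−kτ) = e^(−0.08301 × 3.67) = 0.7374
Accumulation ratio R = 1 / (1 − e^(−kτ)) = 1 / (1 − 0.7374) = 3.808
Steady-state trough = C₀ × R × e^(−kτ) = 1.13 × 3.808 × 0.7374 = 3.173 mg/L

3.173 mg/L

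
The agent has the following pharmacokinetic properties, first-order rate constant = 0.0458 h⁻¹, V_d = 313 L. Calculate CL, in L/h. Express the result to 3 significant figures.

CL = k × Vd = 0.0458 × 313 = 14.34 L/h

14.3 L/h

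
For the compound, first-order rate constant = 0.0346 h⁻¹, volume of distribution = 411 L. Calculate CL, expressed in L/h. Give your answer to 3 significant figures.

14.2 L/h

CL = k × Vd = 0.0346 × 411 = 14.22 L/h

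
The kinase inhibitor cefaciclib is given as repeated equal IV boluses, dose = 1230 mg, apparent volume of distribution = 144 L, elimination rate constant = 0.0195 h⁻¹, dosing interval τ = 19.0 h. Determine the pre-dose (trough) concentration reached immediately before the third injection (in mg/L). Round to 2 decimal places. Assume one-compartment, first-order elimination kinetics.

9.97 mg/L

C₀ per dose = Dose / Vd = 1230 / 144 = 8.542 mg/L
Fraction remaining after one interval: r = e^(−kτ) = e^(−0.01950 × 19.0) = 0.6904
Before dose 3, 2 doses have been given (aged 1τ, 2τ).
C_trough = C₀ × (r + r²) = 8.542 × (0.6904 + 0.4767) = 9.969 mg/L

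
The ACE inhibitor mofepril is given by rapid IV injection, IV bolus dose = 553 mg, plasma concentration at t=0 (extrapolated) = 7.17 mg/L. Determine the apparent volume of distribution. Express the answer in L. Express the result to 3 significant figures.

77.1 L

Vd = Dose / C₀ = 553.0 / 7.17 = 77.13 L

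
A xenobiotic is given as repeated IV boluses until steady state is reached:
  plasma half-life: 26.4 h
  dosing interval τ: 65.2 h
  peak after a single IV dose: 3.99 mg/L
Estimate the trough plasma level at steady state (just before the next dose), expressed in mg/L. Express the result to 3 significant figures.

0.879 mg/L

k = ln2 / t½ = 0.693147 / 26.4 = 0.02626 h⁻¹
e^(−kτ) = e^(−0.02626 × 65.2) = 0.1805
Accumulation ratio R = 1 / (1 − e^(−kτ)) = 1 / (1 − 0.1805) = 1.220
Steady-state trough = C₀ × R × e^(−kτ) = 3.99 × 1.220 × 0.1805 = 0.8786 mg/L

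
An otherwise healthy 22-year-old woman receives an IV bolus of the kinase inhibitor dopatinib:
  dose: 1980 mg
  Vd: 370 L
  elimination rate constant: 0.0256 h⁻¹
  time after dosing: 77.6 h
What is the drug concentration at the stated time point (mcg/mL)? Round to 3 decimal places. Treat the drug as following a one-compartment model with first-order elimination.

C₀ = Dose / Vd = 1980 / 370 = 5.351 mg/L
C = C₀ · e^(−k·t) = 5.351 × e^(−0.02560 × 77.6)
  = 5.351 × 0.1372 = 0.7342 mg/L
(0.7342 mg/L = 0.7342 mcg/mL)

0.734 mcg/mL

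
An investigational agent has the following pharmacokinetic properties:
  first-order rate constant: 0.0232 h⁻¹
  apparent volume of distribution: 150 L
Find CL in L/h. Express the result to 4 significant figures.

CL = k × Vd = 0.0232 × 150 = 3.480 L/h

3.480 L/h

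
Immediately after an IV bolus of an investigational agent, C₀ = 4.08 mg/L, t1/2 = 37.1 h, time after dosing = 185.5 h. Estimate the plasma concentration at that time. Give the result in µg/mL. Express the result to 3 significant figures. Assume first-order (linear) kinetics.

k = ln2 / t½ = 0.693147 / 37.1 = 0.01868 h⁻¹
t / t½ = 185.5 / 37.1 = 5 half-lives
C = C₀ × (1/2)^5 = 4.080 × 0.03125 = 0.1275 mg/L
(0.1275 mg/L = 0.1275 µg/mL)

0.128 µg/mL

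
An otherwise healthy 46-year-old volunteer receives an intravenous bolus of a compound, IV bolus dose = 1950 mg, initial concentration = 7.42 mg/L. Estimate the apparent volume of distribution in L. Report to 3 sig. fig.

Vd = Dose / C₀ = 1950 / 7.42 = 262.8 L

263 L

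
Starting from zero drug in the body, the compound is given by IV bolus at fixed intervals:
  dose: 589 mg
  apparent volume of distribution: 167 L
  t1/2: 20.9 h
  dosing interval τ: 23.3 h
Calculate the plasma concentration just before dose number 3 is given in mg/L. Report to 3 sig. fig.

C₀ per dose = Dose / Vd = 589 / 167 = 3.527 mg/L
k = ln2 / t½ = 0.693147 / 20.9 = 0.03316 h⁻¹
Fraction remaining after one interval: r = e^(−kτ) = e^(−0.03316 × 23.3) = 0.4618
Before dose 3, 2 doses have been given (aged 1τ, 2τ).
C_trough = C₀ × (r + r²) = 3.527 × (0.4618 + 0.2133) = 2.381 mg/L

2.38 mg/L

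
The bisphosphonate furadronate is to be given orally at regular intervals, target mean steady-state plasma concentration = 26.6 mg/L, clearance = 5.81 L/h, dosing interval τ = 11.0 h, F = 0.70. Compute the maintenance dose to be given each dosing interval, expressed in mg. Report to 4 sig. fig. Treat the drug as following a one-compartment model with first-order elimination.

2429 mg

At steady state, F × (Dose/τ) = Css × CL.
Dose = Css × CL × τ / F = 26.6 × 5.810 × 11.0 / 0.70 = 2429 mg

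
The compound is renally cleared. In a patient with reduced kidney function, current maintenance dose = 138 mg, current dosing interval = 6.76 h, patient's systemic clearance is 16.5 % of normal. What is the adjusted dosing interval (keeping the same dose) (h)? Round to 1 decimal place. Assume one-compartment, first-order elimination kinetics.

To keep the same average steady-state level, dosing rate must scale with clearance.
CL ratio = 16.5 / 100 = 0.1650
New interval (same dose) = 6.76 / 0.1650 = 40.97 h

41.0 h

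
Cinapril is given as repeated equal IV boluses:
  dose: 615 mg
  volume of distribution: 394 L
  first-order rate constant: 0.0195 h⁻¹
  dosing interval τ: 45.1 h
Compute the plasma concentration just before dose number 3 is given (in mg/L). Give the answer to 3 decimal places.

0.917 mg/L

C₀ per dose = Dose / Vd = 615 / 394 = 1.561 mg/L
Fraction remaining after one interval: r = e^(−kτ) = e^(−0.01950 × 45.1) = 0.4150
Before dose 3, 2 doses have been given (aged 1τ, 2τ).
C_trough = C₀ × (r + r²) = 1.561 × (0.4150 + 0.1722) = 0.9166 mg/L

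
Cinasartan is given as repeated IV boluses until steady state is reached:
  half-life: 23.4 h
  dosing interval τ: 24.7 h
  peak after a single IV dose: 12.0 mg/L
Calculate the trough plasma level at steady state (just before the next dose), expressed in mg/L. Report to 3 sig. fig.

k = ln2 / t½ = 0.693147 / 23.4 = 0.02962 h⁻¹
e^(−kτ) = e^(−0.02962 × 24.7) = 0.4811
Accumulation ratio R = 1 / (1 − e^(−kτ)) = 1 / (1 − 0.4811) = 1.927
Steady-state trough = C₀ × R × e^(−kτ) = 12.0 × 1.927 × 0.4811 = 11.12 mg/L

11.1 mg/L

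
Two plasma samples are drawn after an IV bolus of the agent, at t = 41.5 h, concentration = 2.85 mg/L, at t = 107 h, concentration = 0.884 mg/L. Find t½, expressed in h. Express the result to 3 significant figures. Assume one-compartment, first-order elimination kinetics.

38.8 h

k = ln(C₁/C₂) / (t₂ − t₁) = ln(2.85/0.884) / (107 − 41.5)
  = 1.171 / 65.50 = 0.01788 h⁻¹
t½ = ln2 / k = 0.693147 / 0.01788 = 38.77 h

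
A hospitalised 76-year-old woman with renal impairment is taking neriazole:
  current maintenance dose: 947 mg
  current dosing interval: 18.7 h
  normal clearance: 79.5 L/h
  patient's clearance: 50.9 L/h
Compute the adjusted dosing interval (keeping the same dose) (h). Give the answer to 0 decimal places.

29 h

To keep the same average steady-state level, dosing rate must scale with clearance.
CL ratio = 50.9 / 79.5 = 0.6403
New interval (same dose) = 18.7 / 0.6403 = 29.21 h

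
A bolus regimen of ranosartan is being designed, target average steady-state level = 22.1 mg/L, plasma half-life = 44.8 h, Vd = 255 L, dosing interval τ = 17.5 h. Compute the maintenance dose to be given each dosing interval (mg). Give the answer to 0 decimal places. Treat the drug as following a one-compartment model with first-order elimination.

1526 mg

k = ln2 / t½ = 0.693147 / 44.8 = 0.01547 h⁻¹
CL = k × Vd = 0.01547 × 255 = 3.945 L/h
At steady state, Dose/τ = Css × CL.
Dose = Css × CL × τ = 22.1 × 3.945 × 17.5 = 1526 mg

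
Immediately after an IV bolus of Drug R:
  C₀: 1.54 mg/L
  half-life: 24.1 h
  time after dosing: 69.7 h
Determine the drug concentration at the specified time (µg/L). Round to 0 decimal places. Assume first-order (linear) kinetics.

207 µg/L

k = ln2 / t½ = 0.693147 / 24.1 = 0.02876 h⁻¹
C = C₀ · e^(−k·t) = 1.540 × e^(−0.02876 × 69.7)
  = 1.540 × 0.1347 = 0.2074 mg/L
Convert: 0.2074 mg/L × 1000 = 207.4 µg/L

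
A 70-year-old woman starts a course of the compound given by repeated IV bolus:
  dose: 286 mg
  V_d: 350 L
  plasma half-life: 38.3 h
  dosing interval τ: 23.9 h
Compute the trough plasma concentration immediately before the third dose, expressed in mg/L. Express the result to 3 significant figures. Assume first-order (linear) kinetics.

0.874 mg/L

C₀ per dose = Dose / Vd = 286 / 350 = 0.8171 mg/L
k = ln2 / t½ = 0.693147 / 38.3 = 0.01810 h⁻¹
Fraction remaining after one interval: r = e^(−kτ) = e^(−0.01810 × 23.9) = 0.6488
Before dose 3, 2 doses have been given (aged 1τ, 2τ).
C_trough = C₀ × (r + r²) = 0.8171 × (0.6488 + 0.4209) = 0.8741 mg/L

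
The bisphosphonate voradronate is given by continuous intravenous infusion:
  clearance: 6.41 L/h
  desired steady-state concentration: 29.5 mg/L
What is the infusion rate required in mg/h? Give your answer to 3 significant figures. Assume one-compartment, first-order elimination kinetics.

At steady state, infusion rate R₀ = Css × CL = 29.5 × 6.410 = 189.1 mg/h

189 mg/h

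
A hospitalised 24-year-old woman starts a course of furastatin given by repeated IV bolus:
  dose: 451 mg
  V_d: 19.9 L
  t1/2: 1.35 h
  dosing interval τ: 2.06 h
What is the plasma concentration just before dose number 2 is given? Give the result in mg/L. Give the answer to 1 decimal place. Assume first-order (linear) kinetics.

7.9 mg/L

C₀ per dose = Dose / Vd = 451 / 19.9 = 22.66 mg/L
k = ln2 / t½ = 0.693147 / 1.35 = 0.5134 h⁻¹
Fraction remaining after one interval: r = e^(−kτ) = e^(−0.5134 × 2.06) = 0.3473
Before dose 2, 1 dose has been given (aged 1τ).
C_trough = C₀ × r = 22.66 × 0.3473 = 7.870 mg/L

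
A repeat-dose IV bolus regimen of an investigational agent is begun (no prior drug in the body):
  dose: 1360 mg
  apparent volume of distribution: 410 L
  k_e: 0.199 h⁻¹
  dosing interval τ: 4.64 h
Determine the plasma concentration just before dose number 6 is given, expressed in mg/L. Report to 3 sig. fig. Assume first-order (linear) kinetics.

C₀ per dose = Dose / Vd = 1360 / 410 = 3.317 mg/L
Fraction remaining after one interval: r = e^(−kτ) = e^(−0.1990 × 4.64) = 0.3972
Before dose 6, 5 doses have been given (aged 1τ, 2τ, 3τ, 4τ, 5τ).
C_trough = C₀ × (r + r² + … + r^5) = C₀ × r(1−r^5)/(1−r)
        = 3.317 × 0.3972 × (1 − 0.009887) / (1 − 0.3972) = 2.164 mg/L

2.16 mg/L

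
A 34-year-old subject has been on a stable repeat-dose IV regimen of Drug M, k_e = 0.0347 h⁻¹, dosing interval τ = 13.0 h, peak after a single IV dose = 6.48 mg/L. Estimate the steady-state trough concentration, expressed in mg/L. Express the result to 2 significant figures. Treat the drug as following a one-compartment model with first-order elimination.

11 mg/L

e^(−kτ) = e^(−0.03470 × 13.0) = 0.6369
Accumulation ratio R = 1 / (1 − e^(−kτ)) = 1 / (1 − 0.6369) = 2.754
Steady-state trough = C₀ × R × e^(−kτ) = 6.48 × 2.754 × 0.6369 = 11.37 mg/L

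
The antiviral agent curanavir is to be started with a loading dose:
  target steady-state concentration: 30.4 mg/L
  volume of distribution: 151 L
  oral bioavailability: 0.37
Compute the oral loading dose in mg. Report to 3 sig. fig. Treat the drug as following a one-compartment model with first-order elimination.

12400 mg

LD = Css × Vd / F = 30.4 × 151 / 0.37 = 12410 mg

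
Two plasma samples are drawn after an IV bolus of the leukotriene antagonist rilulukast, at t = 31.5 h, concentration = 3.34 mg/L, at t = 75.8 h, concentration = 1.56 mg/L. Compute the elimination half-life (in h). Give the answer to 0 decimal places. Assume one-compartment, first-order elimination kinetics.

k = ln(C₁/C₂) / (t₂ − t₁) = ln(3.34/1.56) / (75.8 − 31.5)
  = 0.7613 / 44.30 = 0.01719 h⁻¹
t½ = ln2 / k = 0.693147 / 0.01719 = 40.32 h

40 h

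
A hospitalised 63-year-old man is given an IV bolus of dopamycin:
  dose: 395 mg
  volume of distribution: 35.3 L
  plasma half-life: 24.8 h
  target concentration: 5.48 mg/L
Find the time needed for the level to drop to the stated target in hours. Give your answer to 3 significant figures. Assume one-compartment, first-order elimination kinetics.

25.5 h

C₀ = Dose / Vd = 395.0 / 35.3 = 11.19 mg/L
k = ln2 / t½ = 0.693147 / 24.8 = 0.02795 h⁻¹
t = ln(C₀ / C) / k = ln(11.19 / 5.48) / 0.02795
  = ln(2.042) / 0.02795 = 0.7139 / 0.02795 = 25.54 h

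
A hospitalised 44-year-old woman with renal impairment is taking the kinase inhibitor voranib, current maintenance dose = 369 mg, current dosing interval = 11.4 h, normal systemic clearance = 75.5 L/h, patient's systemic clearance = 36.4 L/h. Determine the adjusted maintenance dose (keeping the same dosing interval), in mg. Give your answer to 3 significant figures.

To keep the same average steady-state level, dosing rate must scale with clearance.
CL ratio = 36.4 / 75.5 = 0.4821
New dose (same interval) = 369 × 0.4821 = 177.9 mg

178 mg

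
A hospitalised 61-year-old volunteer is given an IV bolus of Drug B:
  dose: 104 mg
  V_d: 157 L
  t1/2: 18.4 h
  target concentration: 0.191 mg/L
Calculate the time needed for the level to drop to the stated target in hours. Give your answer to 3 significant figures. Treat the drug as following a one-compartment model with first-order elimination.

C₀ = Dose / Vd = 104.0 / 157 = 0.6624 mg/L
k = ln2 / t½ = 0.693147 / 18.4 = 0.03767 h⁻¹
t = ln(C₀ / C) / k = ln(0.6624 / 0.191) / 0.03767
  = ln(3.468) / 0.03767 = 1.244 / 0.03767 = 33.02 h

33.0 h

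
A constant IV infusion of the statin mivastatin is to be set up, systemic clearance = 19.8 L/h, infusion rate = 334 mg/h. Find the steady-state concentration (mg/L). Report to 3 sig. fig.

16.9 mg/L

At steady state Css = R₀ / CL = 334 / 19.80 = 16.87 mg/L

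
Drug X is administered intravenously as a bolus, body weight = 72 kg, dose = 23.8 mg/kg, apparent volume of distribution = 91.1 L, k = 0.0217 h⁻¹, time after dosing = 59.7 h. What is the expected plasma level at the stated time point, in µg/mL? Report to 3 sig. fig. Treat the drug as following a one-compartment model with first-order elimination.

5.15 µg/mL

Total dose = 23.8 × 72 = 1714 mg
C₀ = Dose / Vd = 1714 / 91.1 = 18.81 mg/L
C = C₀ · e^(−k·t) = 18.81 × e^(−0.02170 × 59.7)
  = 18.81 × 0.2738 = 5.150 mg/L
(5.150 mg/L = 5.150 µg/mL)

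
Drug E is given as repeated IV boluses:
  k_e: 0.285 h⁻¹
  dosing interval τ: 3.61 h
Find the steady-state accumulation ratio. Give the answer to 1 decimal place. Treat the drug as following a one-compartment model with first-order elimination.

e^(−kτ) = e^(−0.2850 × 3.61) = 0.3574
Accumulation ratio R = 1 / (1 − e^(−kτ)) = 1 / (1 − 0.3574) = 1.556

1.6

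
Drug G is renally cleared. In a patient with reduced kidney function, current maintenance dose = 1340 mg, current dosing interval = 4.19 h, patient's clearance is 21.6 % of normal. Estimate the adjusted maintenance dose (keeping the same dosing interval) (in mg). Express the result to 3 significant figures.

289 mg

To keep the same average steady-state level, dosing rate must scale with clearance.
CL ratio = 21.6 / 100 = 0.2160
New dose (same interval) = 1340 × 0.2160 = 289.4 mg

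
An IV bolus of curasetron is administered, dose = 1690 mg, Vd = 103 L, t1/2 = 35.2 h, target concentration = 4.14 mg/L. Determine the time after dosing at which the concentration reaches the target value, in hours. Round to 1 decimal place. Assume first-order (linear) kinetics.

69.9 h

C₀ = Dose / Vd = 1690 / 103 = 16.41 mg/L
k = ln2 / t½ = 0.693147 / 35.2 = 0.01969 h⁻¹
t = ln(C₀ / C) / k = ln(16.41 / 4.14) / 0.01969
  = ln(3.964) / 0.01969 = 1.377 / 0.01969 = 69.93 h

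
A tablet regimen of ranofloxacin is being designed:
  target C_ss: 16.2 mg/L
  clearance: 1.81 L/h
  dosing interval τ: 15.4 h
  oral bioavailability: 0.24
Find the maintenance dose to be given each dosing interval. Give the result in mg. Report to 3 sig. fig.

1880 mg

At steady state, F × (Dose/τ) = Css × CL.
Dose = Css × CL × τ / F = 16.2 × 1.810 × 15.4 / 0.24 = 1881 mg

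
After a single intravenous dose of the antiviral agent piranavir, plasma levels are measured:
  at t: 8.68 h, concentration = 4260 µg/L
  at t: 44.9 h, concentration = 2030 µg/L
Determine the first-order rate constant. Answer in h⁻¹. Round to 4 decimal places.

k = ln(C₁/C₂) / (t₂ − t₁) = ln(4260/2030) / (44.9 − 8.68)
  = 0.7412 / 36.22 = 0.02046 h⁻¹

0.0205 h⁻¹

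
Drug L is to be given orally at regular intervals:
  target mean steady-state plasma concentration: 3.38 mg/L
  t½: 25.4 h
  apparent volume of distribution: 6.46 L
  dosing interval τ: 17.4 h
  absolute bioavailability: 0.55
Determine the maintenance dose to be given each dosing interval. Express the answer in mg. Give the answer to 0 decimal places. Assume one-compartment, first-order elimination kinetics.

k = ln2 / t½ = 0.693147 / 25.4 = 0.02729 h⁻¹
CL = k × Vd = 0.02729 × 6.46 = 0.1763 L/h
At steady state, F × (Dose/τ) = Css × CL.
Dose = Css × CL × τ / F = 3.38 × 0.1763 × 17.4 / 0.55 = 18.85 mg

19 mg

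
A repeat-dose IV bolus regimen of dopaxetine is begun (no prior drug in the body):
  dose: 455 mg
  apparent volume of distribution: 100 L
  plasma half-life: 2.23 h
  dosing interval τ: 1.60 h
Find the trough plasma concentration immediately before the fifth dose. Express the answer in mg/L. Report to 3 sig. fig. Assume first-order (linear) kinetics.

C₀ per dose = Dose / Vd = 455 / 100 = 4.550 mg/L
k = ln2 / t½ = 0.693147 / 2.23 = 0.3108 h⁻¹
Fraction remaining after one interval: r = e^(−kτ) = e^(−0.3108 × 1.60) = 0.6082
Before dose 5, 4 doses have been given (aged 1τ, 2τ, 3τ, 4τ).
C_trough = C₀ × (r + r² + … + r^4) = C₀ × r(1−r^4)/(1−r)
        = 4.550 × 0.6082 × (1 − 0.1368) / (1 − 0.6082) = 6.097 mg/L

6.10 mg/L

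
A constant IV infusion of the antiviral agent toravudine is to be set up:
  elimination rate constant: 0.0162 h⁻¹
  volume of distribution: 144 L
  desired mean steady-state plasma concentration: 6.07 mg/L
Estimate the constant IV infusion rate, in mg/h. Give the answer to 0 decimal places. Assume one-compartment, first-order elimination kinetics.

CL = k × Vd = 0.01620 × 144 = 2.333 L/h
At steady state, infusion rate R₀ = Css × CL = 6.07 × 2.333 = 14.16 mg/h

14 mg/h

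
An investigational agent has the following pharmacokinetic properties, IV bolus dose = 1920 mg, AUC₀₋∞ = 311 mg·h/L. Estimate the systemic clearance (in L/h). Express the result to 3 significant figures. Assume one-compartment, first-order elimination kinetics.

CL = Dose / AUC = 1920 / 311 = 6.174 L/h

6.17 L/h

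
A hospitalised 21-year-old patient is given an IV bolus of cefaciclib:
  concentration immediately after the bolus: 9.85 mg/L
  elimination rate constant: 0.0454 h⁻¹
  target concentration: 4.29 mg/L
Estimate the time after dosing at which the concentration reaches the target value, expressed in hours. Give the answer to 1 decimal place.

t = ln(C₀ / C) / k = ln(9.850 / 4.29) / 0.04540
  = ln(2.296) / 0.04540 = 0.8312 / 0.04540 = 18.31 h

18.3 h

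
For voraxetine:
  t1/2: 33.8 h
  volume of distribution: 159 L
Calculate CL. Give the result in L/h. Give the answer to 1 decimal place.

k = ln2 / t½ = 0.693147 / 33.8 = 0.02051 h⁻¹
CL = k × Vd = 0.02051 × 159 = 3.261 L/h

3.3 L/h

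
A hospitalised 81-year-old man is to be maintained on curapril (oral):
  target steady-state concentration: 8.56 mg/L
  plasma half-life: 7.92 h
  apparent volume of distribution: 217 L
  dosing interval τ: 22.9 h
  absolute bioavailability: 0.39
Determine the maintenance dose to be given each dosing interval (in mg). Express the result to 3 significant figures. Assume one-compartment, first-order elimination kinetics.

k = ln2 / t½ = 0.693147 / 7.92 = 0.08752 h⁻¹
CL = k × Vd = 0.08752 × 217 = 18.99 L/h
At steady state, F × (Dose/τ) = Css × CL.
Dose = Css × CL × τ / F = 8.56 × 18.99 × 22.9 / 0.39 = 9545 mg

9550 mg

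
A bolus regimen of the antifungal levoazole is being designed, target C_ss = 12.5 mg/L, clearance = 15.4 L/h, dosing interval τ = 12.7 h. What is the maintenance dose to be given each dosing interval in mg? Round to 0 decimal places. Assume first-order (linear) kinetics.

2445 mg

At steady state, Dose/τ = Css × CL.
Dose = Css × CL × τ = 12.5 × 15.40 × 12.7 = 2445 mg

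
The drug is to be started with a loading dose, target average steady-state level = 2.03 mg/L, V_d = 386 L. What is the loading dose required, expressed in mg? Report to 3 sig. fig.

LD = Css × Vd = 2.03 × 386 = 783.6 mg

784 mg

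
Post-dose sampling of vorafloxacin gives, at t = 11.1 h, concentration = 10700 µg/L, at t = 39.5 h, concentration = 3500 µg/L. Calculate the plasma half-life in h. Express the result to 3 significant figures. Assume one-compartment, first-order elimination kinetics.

17.6 h

k = ln(C₁/C₂) / (t₂ − t₁) = ln(10700/3500) / (39.5 − 11.1)
  = 1.117 / 28.40 = 0.03933 h⁻¹
t½ = ln2 / k = 0.693147 / 0.03933 = 17.62 h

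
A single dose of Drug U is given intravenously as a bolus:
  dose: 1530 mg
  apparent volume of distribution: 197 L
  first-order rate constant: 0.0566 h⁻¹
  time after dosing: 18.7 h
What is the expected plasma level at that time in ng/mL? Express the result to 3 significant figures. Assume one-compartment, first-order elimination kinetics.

2700 ng/mL

C₀ = Dose / Vd = 1530 / 197 = 7.766 mg/L
C = C₀ · e^(−k·t) = 7.766 × e^(−0.05660 × 18.7)
  = 7.766 × 0.3470 = 2.695 mg/L
Convert: 2.695 mg/L × 1000 = 2695 ng/mL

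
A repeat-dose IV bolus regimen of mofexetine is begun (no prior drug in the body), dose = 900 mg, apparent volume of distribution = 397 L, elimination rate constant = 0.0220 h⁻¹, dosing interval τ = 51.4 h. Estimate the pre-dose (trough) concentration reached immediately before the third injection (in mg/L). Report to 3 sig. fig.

0.968 mg/L

C₀ per dose = Dose / Vd = 900 / 397 = 2.267 mg/L
Fraction remaining after one interval: r = e^(−kτ) = e^(−0.02200 × 51.4) = 0.3228
Before dose 3, 2 doses have been given (aged 1τ, 2τ).
C_trough = C₀ × (r + r²) = 2.267 × (0.3228 + 0.1042) = 0.9680 mg/L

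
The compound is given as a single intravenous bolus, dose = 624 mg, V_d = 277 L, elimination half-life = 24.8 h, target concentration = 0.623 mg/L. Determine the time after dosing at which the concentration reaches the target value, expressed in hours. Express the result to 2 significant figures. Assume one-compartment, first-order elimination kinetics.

46 h

C₀ = Dose / Vd = 624.0 / 277 = 2.253 mg/L
k = ln2 / t½ = 0.693147 / 24.8 = 0.02795 h⁻¹
t = ln(C₀ / C) / k = ln(2.253 / 0.623) / 0.02795
  = ln(3.616) / 0.02795 = 1.285 / 0.02795 = 45.97 h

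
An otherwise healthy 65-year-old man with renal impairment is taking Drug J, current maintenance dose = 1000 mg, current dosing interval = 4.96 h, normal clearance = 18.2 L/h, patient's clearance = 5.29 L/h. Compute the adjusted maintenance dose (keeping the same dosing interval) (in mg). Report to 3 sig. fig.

291 mg

To keep the same average steady-state level, dosing rate must scale with clearance.
CL ratio = 5.29 / 18.2 = 0.2907
New dose (same interval) = 1000 × 0.2907 = 290.7 mg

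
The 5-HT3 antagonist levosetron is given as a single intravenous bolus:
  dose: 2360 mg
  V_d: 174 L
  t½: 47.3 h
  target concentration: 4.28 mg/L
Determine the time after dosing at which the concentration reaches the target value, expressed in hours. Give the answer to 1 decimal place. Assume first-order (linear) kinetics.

C₀ = Dose / Vd = 2360 / 174 = 13.56 mg/L
k = ln2 / t½ = 0.693147 / 47.3 = 0.01465 h⁻¹
t = ln(C₀ / C) / k = ln(13.56 / 4.28) / 0.01465
  = ln(3.168) / 0.01465 = 1.153 / 0.01465 = 78.70 h

78.7 h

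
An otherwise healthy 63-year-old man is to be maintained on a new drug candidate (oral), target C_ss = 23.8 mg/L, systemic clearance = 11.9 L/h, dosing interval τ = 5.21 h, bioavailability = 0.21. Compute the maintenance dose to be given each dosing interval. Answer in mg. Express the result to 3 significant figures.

7030 mg

At steady state, F × (Dose/τ) = Css × CL.
Dose = Css × CL × τ / F = 23.8 × 11.90 × 5.21 / 0.21 = 7027 mg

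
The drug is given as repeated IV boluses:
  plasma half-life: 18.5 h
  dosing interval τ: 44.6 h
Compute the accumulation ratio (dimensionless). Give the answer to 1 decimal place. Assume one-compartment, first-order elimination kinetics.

k = ln2 / t½ = 0.693147 / 18.5 = 0.03747 h⁻¹
e^(−kτ) = e^(−0.03747 × 44.6) = 0.1880
Accumulation ratio R = 1 / (1 − e^(−kτ)) = 1 / (1 − 0.1880) = 1.232

1.2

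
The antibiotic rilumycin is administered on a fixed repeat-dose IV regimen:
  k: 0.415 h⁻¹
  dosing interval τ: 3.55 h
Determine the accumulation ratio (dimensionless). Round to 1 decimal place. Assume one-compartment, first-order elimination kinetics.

1.3

e^(−kτ) = e^(−0.4150 × 3.55) = 0.2292
Accumulation ratio R = 1 / (1 − e^(−kτ)) = 1 / (1 − 0.2292) = 1.297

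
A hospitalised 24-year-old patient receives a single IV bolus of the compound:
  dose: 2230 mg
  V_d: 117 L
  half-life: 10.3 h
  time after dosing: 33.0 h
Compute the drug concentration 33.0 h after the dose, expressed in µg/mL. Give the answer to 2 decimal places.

C₀ = Dose / Vd = 2230 / 117 = 19.06 mg/L
k = ln2 / t½ = 0.693147 / 10.3 = 0.06730 h⁻¹
C = C₀ · e^(−k·t) = 19.06 × e^(−0.06730 × 33.0)
  = 19.06 × 0.1085 = 2.068 mg/L
(2.068 mg/L = 2.068 µg/mL)

2.07 µg/mL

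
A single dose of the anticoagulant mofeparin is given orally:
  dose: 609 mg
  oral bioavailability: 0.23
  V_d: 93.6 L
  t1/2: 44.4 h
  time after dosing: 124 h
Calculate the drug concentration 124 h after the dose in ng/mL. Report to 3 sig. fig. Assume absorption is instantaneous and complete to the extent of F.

216 ng/mL

Amount reaching circulation = F × Dose = 0.23 × 609.0 = 140.1 mg
C₀ = F·Dose / Vd = 140.1 / 93.6 = 1.497 mg/L
k = ln2 / t½ = 0.693147 / 44.4 = 0.01561 h⁻¹
C = C₀ · e^(−k·t) = 1.497 × e^(−0.01561 × 124)
  = 1.497 × 0.1443 = 0.2160 mg/L
Convert: 0.2160 mg/L × 1000 = 216.0 ng/mL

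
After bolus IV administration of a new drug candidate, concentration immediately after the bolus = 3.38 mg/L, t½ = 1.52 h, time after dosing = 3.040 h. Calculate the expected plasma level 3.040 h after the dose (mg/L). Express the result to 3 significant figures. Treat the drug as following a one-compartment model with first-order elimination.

k = ln2 / t½ = 0.693147 / 1.52 = 0.4560 h⁻¹
t / t½ = 3.040 / 1.52 = 2 half-lives
C = C₀ × (1/2)^2 = 3.380 × 0.2500 = 0.8450 mg/L

0.845 mg/L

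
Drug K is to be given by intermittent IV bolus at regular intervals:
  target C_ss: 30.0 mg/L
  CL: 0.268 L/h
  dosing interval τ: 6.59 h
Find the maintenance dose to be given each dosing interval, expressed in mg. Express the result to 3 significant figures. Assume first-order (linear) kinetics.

At steady state, Dose/τ = Css × CL.
Dose = Css × CL × τ = 30.0 × 0.2680 × 6.59 = 52.98 mg

53.0 mg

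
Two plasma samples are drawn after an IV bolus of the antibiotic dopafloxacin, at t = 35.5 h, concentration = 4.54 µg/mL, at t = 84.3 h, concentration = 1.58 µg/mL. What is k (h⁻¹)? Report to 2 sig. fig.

0.022 h⁻¹

k = ln(C₁/C₂) / (t₂ − t₁) = ln(4.54/1.58) / (84.3 − 35.5)
  = 1.056 / 48.80 = 0.02164 h⁻¹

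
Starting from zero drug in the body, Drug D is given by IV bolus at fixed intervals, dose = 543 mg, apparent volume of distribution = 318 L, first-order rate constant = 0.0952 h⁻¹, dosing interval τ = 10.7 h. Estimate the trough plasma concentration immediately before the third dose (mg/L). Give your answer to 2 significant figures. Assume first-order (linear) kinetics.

0.84 mg/L

C₀ per dose = Dose / Vd = 543 / 318 = 1.708 mg/L
Fraction remaining after one interval: r = e^(−kτ) = e^(−0.09520 × 10.7) = 0.3611
Before dose 3, 2 doses have been given (aged 1τ, 2τ).
C_trough = C₀ × (r + r²) = 1.708 × (0.3611 + 0.1304) = 0.8395 mg/L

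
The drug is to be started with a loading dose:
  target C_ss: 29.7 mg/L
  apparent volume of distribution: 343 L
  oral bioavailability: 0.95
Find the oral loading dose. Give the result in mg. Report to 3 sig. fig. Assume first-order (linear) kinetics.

LD = Css × Vd / F = 29.7 × 343 / 0.95 = 10720 mg

10700 mg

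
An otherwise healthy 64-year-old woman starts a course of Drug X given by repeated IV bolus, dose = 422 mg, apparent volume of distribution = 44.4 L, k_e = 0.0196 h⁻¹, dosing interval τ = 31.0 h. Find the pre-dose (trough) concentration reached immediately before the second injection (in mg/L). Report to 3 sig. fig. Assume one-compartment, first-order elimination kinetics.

C₀ per dose = Dose / Vd = 422 / 44.4 = 9.505 mg/L
Fraction remaining after one interval: r = e^(−kτ) = e^(−0.01960 × 31.0) = 0.5447
Before dose 2, 1 dose has been given (aged 1τ).
C_trough = C₀ × r = 9.505 × 0.5447 = 5.177 mg/L

5.18 mg/L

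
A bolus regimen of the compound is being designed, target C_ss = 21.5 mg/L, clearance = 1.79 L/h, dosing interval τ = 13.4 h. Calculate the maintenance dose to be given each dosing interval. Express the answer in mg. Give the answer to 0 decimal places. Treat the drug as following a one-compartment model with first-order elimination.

516 mg

At steady state, Dose/τ = Css × CL.
Dose = Css × CL × τ = 21.5 × 1.790 × 13.4 = 515.7 mg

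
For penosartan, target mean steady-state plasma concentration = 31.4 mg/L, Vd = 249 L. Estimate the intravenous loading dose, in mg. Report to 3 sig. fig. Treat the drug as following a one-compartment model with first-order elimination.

LD = Css × Vd = 31.4 × 249 = 7819 mg

7820 mg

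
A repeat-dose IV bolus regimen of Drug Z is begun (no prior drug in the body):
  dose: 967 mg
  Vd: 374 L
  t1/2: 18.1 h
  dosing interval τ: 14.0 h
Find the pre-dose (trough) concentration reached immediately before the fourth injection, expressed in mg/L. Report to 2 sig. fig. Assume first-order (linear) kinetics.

C₀ per dose = Dose / Vd = 967 / 374 = 2.586 mg/L
k = ln2 / t½ = 0.693147 / 18.1 = 0.03830 h⁻¹
Fraction remaining after one interval: r = e^(−kτ) = e^(−0.03830 × 14.0) = 0.5850
Before dose 4, 3 doses have been given (aged 1τ, 2τ, 3τ).
C_trough = C₀ × (r + r² + … + r^3) = C₀ × r(1−r^3)/(1−r)
        = 2.586 × 0.5850 × (1 − 0.2002) / (1 − 0.5850) = 2.916 mg/L

2.9 mg/L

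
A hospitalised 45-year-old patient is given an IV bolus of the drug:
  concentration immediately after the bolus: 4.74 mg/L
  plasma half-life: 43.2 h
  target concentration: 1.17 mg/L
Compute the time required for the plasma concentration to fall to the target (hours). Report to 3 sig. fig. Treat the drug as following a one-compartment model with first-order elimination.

k = ln2 / t½ = 0.693147 / 43.2 = 0.01605 h⁻¹
t = ln(C₀ / C) / k = ln(4.740 / 1.17) / 0.01605
  = ln(4.051) / 0.01605 = 1.399 / 0.01605 = 87.17 h

87.2 h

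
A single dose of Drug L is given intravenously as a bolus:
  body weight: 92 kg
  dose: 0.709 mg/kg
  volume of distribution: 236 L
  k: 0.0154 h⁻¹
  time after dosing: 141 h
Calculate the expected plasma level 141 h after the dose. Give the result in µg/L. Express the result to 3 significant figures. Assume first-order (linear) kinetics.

Total dose = 0.709 × 92 = 65.23 mg
C₀ = Dose / Vd = 65.23 / 236 = 0.2764 mg/L
C = C₀ · e^(−k·t) = 0.2764 × e^(−0.01540 × 141)
  = 0.2764 × 0.1140 = 0.03151 mg/L
Convert: 0.03151 mg/L × 1000 = 31.51 µg/L

31.5 µg/L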